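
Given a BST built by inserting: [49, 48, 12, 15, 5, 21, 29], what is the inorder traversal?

Tree insertion order: [49, 48, 12, 15, 5, 21, 29]
Tree (level-order array): [49, 48, None, 12, None, 5, 15, None, None, None, 21, None, 29]
Inorder traversal: [5, 12, 15, 21, 29, 48, 49]


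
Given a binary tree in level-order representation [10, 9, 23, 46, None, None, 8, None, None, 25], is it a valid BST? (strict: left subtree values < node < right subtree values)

Level-order array: [10, 9, 23, 46, None, None, 8, None, None, 25]
Validate using subtree bounds (lo, hi): at each node, require lo < value < hi,
then recurse left with hi=value and right with lo=value.
Preorder trace (stopping at first violation):
  at node 10 with bounds (-inf, +inf): OK
  at node 9 with bounds (-inf, 10): OK
  at node 46 with bounds (-inf, 9): VIOLATION
Node 46 violates its bound: not (-inf < 46 < 9).
Result: Not a valid BST


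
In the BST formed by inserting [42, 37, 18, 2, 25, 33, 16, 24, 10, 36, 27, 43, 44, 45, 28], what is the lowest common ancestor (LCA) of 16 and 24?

Tree insertion order: [42, 37, 18, 2, 25, 33, 16, 24, 10, 36, 27, 43, 44, 45, 28]
Tree (level-order array): [42, 37, 43, 18, None, None, 44, 2, 25, None, 45, None, 16, 24, 33, None, None, 10, None, None, None, 27, 36, None, None, None, 28]
In a BST, the LCA of p=16, q=24 is the first node v on the
root-to-leaf path with p <= v <= q (go left if both < v, right if both > v).
Walk from root:
  at 42: both 16 and 24 < 42, go left
  at 37: both 16 and 24 < 37, go left
  at 18: 16 <= 18 <= 24, this is the LCA
LCA = 18


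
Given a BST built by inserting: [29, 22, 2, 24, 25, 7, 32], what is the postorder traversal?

Tree insertion order: [29, 22, 2, 24, 25, 7, 32]
Tree (level-order array): [29, 22, 32, 2, 24, None, None, None, 7, None, 25]
Postorder traversal: [7, 2, 25, 24, 22, 32, 29]


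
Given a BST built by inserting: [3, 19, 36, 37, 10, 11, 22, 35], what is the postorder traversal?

Tree insertion order: [3, 19, 36, 37, 10, 11, 22, 35]
Tree (level-order array): [3, None, 19, 10, 36, None, 11, 22, 37, None, None, None, 35]
Postorder traversal: [11, 10, 35, 22, 37, 36, 19, 3]


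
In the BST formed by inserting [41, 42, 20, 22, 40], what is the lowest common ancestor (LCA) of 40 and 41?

Tree insertion order: [41, 42, 20, 22, 40]
Tree (level-order array): [41, 20, 42, None, 22, None, None, None, 40]
In a BST, the LCA of p=40, q=41 is the first node v on the
root-to-leaf path with p <= v <= q (go left if both < v, right if both > v).
Walk from root:
  at 41: 40 <= 41 <= 41, this is the LCA
LCA = 41


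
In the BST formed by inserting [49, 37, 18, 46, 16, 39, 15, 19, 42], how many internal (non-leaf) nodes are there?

Tree built from: [49, 37, 18, 46, 16, 39, 15, 19, 42]
Tree (level-order array): [49, 37, None, 18, 46, 16, 19, 39, None, 15, None, None, None, None, 42]
Rule: An internal node has at least one child.
Per-node child counts:
  node 49: 1 child(ren)
  node 37: 2 child(ren)
  node 18: 2 child(ren)
  node 16: 1 child(ren)
  node 15: 0 child(ren)
  node 19: 0 child(ren)
  node 46: 1 child(ren)
  node 39: 1 child(ren)
  node 42: 0 child(ren)
Matching nodes: [49, 37, 18, 16, 46, 39]
Count of internal (non-leaf) nodes: 6


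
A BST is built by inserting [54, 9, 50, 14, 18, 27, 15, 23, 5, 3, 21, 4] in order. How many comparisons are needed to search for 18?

Search path for 18: 54 -> 9 -> 50 -> 14 -> 18
Found: True
Comparisons: 5


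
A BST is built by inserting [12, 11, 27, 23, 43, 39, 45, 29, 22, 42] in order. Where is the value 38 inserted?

Starting tree (level order): [12, 11, 27, None, None, 23, 43, 22, None, 39, 45, None, None, 29, 42]
Insertion path: 12 -> 27 -> 43 -> 39 -> 29
Result: insert 38 as right child of 29
Final tree (level order): [12, 11, 27, None, None, 23, 43, 22, None, 39, 45, None, None, 29, 42, None, None, None, 38]


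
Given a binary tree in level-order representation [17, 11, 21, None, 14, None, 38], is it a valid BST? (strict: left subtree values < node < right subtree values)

Level-order array: [17, 11, 21, None, 14, None, 38]
Validate using subtree bounds (lo, hi): at each node, require lo < value < hi,
then recurse left with hi=value and right with lo=value.
Preorder trace (stopping at first violation):
  at node 17 with bounds (-inf, +inf): OK
  at node 11 with bounds (-inf, 17): OK
  at node 14 with bounds (11, 17): OK
  at node 21 with bounds (17, +inf): OK
  at node 38 with bounds (21, +inf): OK
No violation found at any node.
Result: Valid BST


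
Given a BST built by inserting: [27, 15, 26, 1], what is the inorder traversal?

Tree insertion order: [27, 15, 26, 1]
Tree (level-order array): [27, 15, None, 1, 26]
Inorder traversal: [1, 15, 26, 27]


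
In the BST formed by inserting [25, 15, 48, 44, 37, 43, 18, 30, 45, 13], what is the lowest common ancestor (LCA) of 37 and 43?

Tree insertion order: [25, 15, 48, 44, 37, 43, 18, 30, 45, 13]
Tree (level-order array): [25, 15, 48, 13, 18, 44, None, None, None, None, None, 37, 45, 30, 43]
In a BST, the LCA of p=37, q=43 is the first node v on the
root-to-leaf path with p <= v <= q (go left if both < v, right if both > v).
Walk from root:
  at 25: both 37 and 43 > 25, go right
  at 48: both 37 and 43 < 48, go left
  at 44: both 37 and 43 < 44, go left
  at 37: 37 <= 37 <= 43, this is the LCA
LCA = 37


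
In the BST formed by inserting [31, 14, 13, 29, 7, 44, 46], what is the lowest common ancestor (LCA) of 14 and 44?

Tree insertion order: [31, 14, 13, 29, 7, 44, 46]
Tree (level-order array): [31, 14, 44, 13, 29, None, 46, 7]
In a BST, the LCA of p=14, q=44 is the first node v on the
root-to-leaf path with p <= v <= q (go left if both < v, right if both > v).
Walk from root:
  at 31: 14 <= 31 <= 44, this is the LCA
LCA = 31


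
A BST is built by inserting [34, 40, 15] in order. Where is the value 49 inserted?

Starting tree (level order): [34, 15, 40]
Insertion path: 34 -> 40
Result: insert 49 as right child of 40
Final tree (level order): [34, 15, 40, None, None, None, 49]


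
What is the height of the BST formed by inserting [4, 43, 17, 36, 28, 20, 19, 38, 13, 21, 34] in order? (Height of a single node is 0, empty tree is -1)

Insertion order: [4, 43, 17, 36, 28, 20, 19, 38, 13, 21, 34]
Tree (level-order array): [4, None, 43, 17, None, 13, 36, None, None, 28, 38, 20, 34, None, None, 19, 21]
Compute height bottom-up (empty subtree = -1):
  height(13) = 1 + max(-1, -1) = 0
  height(19) = 1 + max(-1, -1) = 0
  height(21) = 1 + max(-1, -1) = 0
  height(20) = 1 + max(0, 0) = 1
  height(34) = 1 + max(-1, -1) = 0
  height(28) = 1 + max(1, 0) = 2
  height(38) = 1 + max(-1, -1) = 0
  height(36) = 1 + max(2, 0) = 3
  height(17) = 1 + max(0, 3) = 4
  height(43) = 1 + max(4, -1) = 5
  height(4) = 1 + max(-1, 5) = 6
Height = 6


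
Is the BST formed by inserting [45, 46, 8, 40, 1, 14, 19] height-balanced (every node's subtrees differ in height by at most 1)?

Tree (level-order array): [45, 8, 46, 1, 40, None, None, None, None, 14, None, None, 19]
Definition: a tree is height-balanced if, at every node, |h(left) - h(right)| <= 1 (empty subtree has height -1).
Bottom-up per-node check:
  node 1: h_left=-1, h_right=-1, diff=0 [OK], height=0
  node 19: h_left=-1, h_right=-1, diff=0 [OK], height=0
  node 14: h_left=-1, h_right=0, diff=1 [OK], height=1
  node 40: h_left=1, h_right=-1, diff=2 [FAIL (|1--1|=2 > 1)], height=2
  node 8: h_left=0, h_right=2, diff=2 [FAIL (|0-2|=2 > 1)], height=3
  node 46: h_left=-1, h_right=-1, diff=0 [OK], height=0
  node 45: h_left=3, h_right=0, diff=3 [FAIL (|3-0|=3 > 1)], height=4
Node 40 violates the condition: |1 - -1| = 2 > 1.
Result: Not balanced


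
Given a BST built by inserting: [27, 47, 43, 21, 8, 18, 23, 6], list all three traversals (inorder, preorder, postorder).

Tree insertion order: [27, 47, 43, 21, 8, 18, 23, 6]
Tree (level-order array): [27, 21, 47, 8, 23, 43, None, 6, 18]
Inorder (L, root, R): [6, 8, 18, 21, 23, 27, 43, 47]
Preorder (root, L, R): [27, 21, 8, 6, 18, 23, 47, 43]
Postorder (L, R, root): [6, 18, 8, 23, 21, 43, 47, 27]


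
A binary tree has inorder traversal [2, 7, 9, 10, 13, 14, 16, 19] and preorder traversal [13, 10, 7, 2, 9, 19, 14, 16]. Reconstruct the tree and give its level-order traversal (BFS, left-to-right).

Inorder:  [2, 7, 9, 10, 13, 14, 16, 19]
Preorder: [13, 10, 7, 2, 9, 19, 14, 16]
Algorithm: preorder visits root first, so consume preorder in order;
for each root, split the current inorder slice at that value into
left-subtree inorder and right-subtree inorder, then recurse.
Recursive splits:
  root=13; inorder splits into left=[2, 7, 9, 10], right=[14, 16, 19]
  root=10; inorder splits into left=[2, 7, 9], right=[]
  root=7; inorder splits into left=[2], right=[9]
  root=2; inorder splits into left=[], right=[]
  root=9; inorder splits into left=[], right=[]
  root=19; inorder splits into left=[14, 16], right=[]
  root=14; inorder splits into left=[], right=[16]
  root=16; inorder splits into left=[], right=[]
Reconstructed level-order: [13, 10, 19, 7, 14, 2, 9, 16]


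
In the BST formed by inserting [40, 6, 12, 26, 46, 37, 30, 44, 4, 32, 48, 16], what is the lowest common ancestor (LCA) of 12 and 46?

Tree insertion order: [40, 6, 12, 26, 46, 37, 30, 44, 4, 32, 48, 16]
Tree (level-order array): [40, 6, 46, 4, 12, 44, 48, None, None, None, 26, None, None, None, None, 16, 37, None, None, 30, None, None, 32]
In a BST, the LCA of p=12, q=46 is the first node v on the
root-to-leaf path with p <= v <= q (go left if both < v, right if both > v).
Walk from root:
  at 40: 12 <= 40 <= 46, this is the LCA
LCA = 40


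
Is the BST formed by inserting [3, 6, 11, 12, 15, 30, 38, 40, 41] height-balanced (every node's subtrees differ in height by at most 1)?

Tree (level-order array): [3, None, 6, None, 11, None, 12, None, 15, None, 30, None, 38, None, 40, None, 41]
Definition: a tree is height-balanced if, at every node, |h(left) - h(right)| <= 1 (empty subtree has height -1).
Bottom-up per-node check:
  node 41: h_left=-1, h_right=-1, diff=0 [OK], height=0
  node 40: h_left=-1, h_right=0, diff=1 [OK], height=1
  node 38: h_left=-1, h_right=1, diff=2 [FAIL (|-1-1|=2 > 1)], height=2
  node 30: h_left=-1, h_right=2, diff=3 [FAIL (|-1-2|=3 > 1)], height=3
  node 15: h_left=-1, h_right=3, diff=4 [FAIL (|-1-3|=4 > 1)], height=4
  node 12: h_left=-1, h_right=4, diff=5 [FAIL (|-1-4|=5 > 1)], height=5
  node 11: h_left=-1, h_right=5, diff=6 [FAIL (|-1-5|=6 > 1)], height=6
  node 6: h_left=-1, h_right=6, diff=7 [FAIL (|-1-6|=7 > 1)], height=7
  node 3: h_left=-1, h_right=7, diff=8 [FAIL (|-1-7|=8 > 1)], height=8
Node 38 violates the condition: |-1 - 1| = 2 > 1.
Result: Not balanced


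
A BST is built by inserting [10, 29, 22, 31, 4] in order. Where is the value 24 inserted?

Starting tree (level order): [10, 4, 29, None, None, 22, 31]
Insertion path: 10 -> 29 -> 22
Result: insert 24 as right child of 22
Final tree (level order): [10, 4, 29, None, None, 22, 31, None, 24]


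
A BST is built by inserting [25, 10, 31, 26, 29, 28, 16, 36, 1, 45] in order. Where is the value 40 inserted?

Starting tree (level order): [25, 10, 31, 1, 16, 26, 36, None, None, None, None, None, 29, None, 45, 28]
Insertion path: 25 -> 31 -> 36 -> 45
Result: insert 40 as left child of 45
Final tree (level order): [25, 10, 31, 1, 16, 26, 36, None, None, None, None, None, 29, None, 45, 28, None, 40]


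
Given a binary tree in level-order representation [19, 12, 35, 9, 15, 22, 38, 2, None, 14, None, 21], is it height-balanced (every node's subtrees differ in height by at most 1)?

Tree (level-order array): [19, 12, 35, 9, 15, 22, 38, 2, None, 14, None, 21]
Definition: a tree is height-balanced if, at every node, |h(left) - h(right)| <= 1 (empty subtree has height -1).
Bottom-up per-node check:
  node 2: h_left=-1, h_right=-1, diff=0 [OK], height=0
  node 9: h_left=0, h_right=-1, diff=1 [OK], height=1
  node 14: h_left=-1, h_right=-1, diff=0 [OK], height=0
  node 15: h_left=0, h_right=-1, diff=1 [OK], height=1
  node 12: h_left=1, h_right=1, diff=0 [OK], height=2
  node 21: h_left=-1, h_right=-1, diff=0 [OK], height=0
  node 22: h_left=0, h_right=-1, diff=1 [OK], height=1
  node 38: h_left=-1, h_right=-1, diff=0 [OK], height=0
  node 35: h_left=1, h_right=0, diff=1 [OK], height=2
  node 19: h_left=2, h_right=2, diff=0 [OK], height=3
All nodes satisfy the balance condition.
Result: Balanced


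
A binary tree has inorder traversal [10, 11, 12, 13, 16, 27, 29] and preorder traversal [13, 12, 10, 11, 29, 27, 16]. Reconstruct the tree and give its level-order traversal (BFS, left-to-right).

Inorder:  [10, 11, 12, 13, 16, 27, 29]
Preorder: [13, 12, 10, 11, 29, 27, 16]
Algorithm: preorder visits root first, so consume preorder in order;
for each root, split the current inorder slice at that value into
left-subtree inorder and right-subtree inorder, then recurse.
Recursive splits:
  root=13; inorder splits into left=[10, 11, 12], right=[16, 27, 29]
  root=12; inorder splits into left=[10, 11], right=[]
  root=10; inorder splits into left=[], right=[11]
  root=11; inorder splits into left=[], right=[]
  root=29; inorder splits into left=[16, 27], right=[]
  root=27; inorder splits into left=[16], right=[]
  root=16; inorder splits into left=[], right=[]
Reconstructed level-order: [13, 12, 29, 10, 27, 11, 16]


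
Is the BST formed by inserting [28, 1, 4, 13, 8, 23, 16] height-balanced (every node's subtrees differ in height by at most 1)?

Tree (level-order array): [28, 1, None, None, 4, None, 13, 8, 23, None, None, 16]
Definition: a tree is height-balanced if, at every node, |h(left) - h(right)| <= 1 (empty subtree has height -1).
Bottom-up per-node check:
  node 8: h_left=-1, h_right=-1, diff=0 [OK], height=0
  node 16: h_left=-1, h_right=-1, diff=0 [OK], height=0
  node 23: h_left=0, h_right=-1, diff=1 [OK], height=1
  node 13: h_left=0, h_right=1, diff=1 [OK], height=2
  node 4: h_left=-1, h_right=2, diff=3 [FAIL (|-1-2|=3 > 1)], height=3
  node 1: h_left=-1, h_right=3, diff=4 [FAIL (|-1-3|=4 > 1)], height=4
  node 28: h_left=4, h_right=-1, diff=5 [FAIL (|4--1|=5 > 1)], height=5
Node 4 violates the condition: |-1 - 2| = 3 > 1.
Result: Not balanced


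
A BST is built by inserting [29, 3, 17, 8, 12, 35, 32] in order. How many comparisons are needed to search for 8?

Search path for 8: 29 -> 3 -> 17 -> 8
Found: True
Comparisons: 4


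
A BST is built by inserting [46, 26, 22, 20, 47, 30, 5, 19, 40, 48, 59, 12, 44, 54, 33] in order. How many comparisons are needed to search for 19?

Search path for 19: 46 -> 26 -> 22 -> 20 -> 5 -> 19
Found: True
Comparisons: 6


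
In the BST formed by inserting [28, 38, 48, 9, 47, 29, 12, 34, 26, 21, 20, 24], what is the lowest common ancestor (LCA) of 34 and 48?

Tree insertion order: [28, 38, 48, 9, 47, 29, 12, 34, 26, 21, 20, 24]
Tree (level-order array): [28, 9, 38, None, 12, 29, 48, None, 26, None, 34, 47, None, 21, None, None, None, None, None, 20, 24]
In a BST, the LCA of p=34, q=48 is the first node v on the
root-to-leaf path with p <= v <= q (go left if both < v, right if both > v).
Walk from root:
  at 28: both 34 and 48 > 28, go right
  at 38: 34 <= 38 <= 48, this is the LCA
LCA = 38


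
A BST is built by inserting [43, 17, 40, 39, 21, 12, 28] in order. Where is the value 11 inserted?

Starting tree (level order): [43, 17, None, 12, 40, None, None, 39, None, 21, None, None, 28]
Insertion path: 43 -> 17 -> 12
Result: insert 11 as left child of 12
Final tree (level order): [43, 17, None, 12, 40, 11, None, 39, None, None, None, 21, None, None, 28]


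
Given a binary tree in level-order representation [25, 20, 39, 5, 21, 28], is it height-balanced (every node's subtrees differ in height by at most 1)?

Tree (level-order array): [25, 20, 39, 5, 21, 28]
Definition: a tree is height-balanced if, at every node, |h(left) - h(right)| <= 1 (empty subtree has height -1).
Bottom-up per-node check:
  node 5: h_left=-1, h_right=-1, diff=0 [OK], height=0
  node 21: h_left=-1, h_right=-1, diff=0 [OK], height=0
  node 20: h_left=0, h_right=0, diff=0 [OK], height=1
  node 28: h_left=-1, h_right=-1, diff=0 [OK], height=0
  node 39: h_left=0, h_right=-1, diff=1 [OK], height=1
  node 25: h_left=1, h_right=1, diff=0 [OK], height=2
All nodes satisfy the balance condition.
Result: Balanced


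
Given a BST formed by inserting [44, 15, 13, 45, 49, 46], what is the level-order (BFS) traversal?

Tree insertion order: [44, 15, 13, 45, 49, 46]
Tree (level-order array): [44, 15, 45, 13, None, None, 49, None, None, 46]
BFS from the root, enqueuing left then right child of each popped node:
  queue [44] -> pop 44, enqueue [15, 45], visited so far: [44]
  queue [15, 45] -> pop 15, enqueue [13], visited so far: [44, 15]
  queue [45, 13] -> pop 45, enqueue [49], visited so far: [44, 15, 45]
  queue [13, 49] -> pop 13, enqueue [none], visited so far: [44, 15, 45, 13]
  queue [49] -> pop 49, enqueue [46], visited so far: [44, 15, 45, 13, 49]
  queue [46] -> pop 46, enqueue [none], visited so far: [44, 15, 45, 13, 49, 46]
Result: [44, 15, 45, 13, 49, 46]


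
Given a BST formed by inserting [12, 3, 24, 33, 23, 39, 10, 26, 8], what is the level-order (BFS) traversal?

Tree insertion order: [12, 3, 24, 33, 23, 39, 10, 26, 8]
Tree (level-order array): [12, 3, 24, None, 10, 23, 33, 8, None, None, None, 26, 39]
BFS from the root, enqueuing left then right child of each popped node:
  queue [12] -> pop 12, enqueue [3, 24], visited so far: [12]
  queue [3, 24] -> pop 3, enqueue [10], visited so far: [12, 3]
  queue [24, 10] -> pop 24, enqueue [23, 33], visited so far: [12, 3, 24]
  queue [10, 23, 33] -> pop 10, enqueue [8], visited so far: [12, 3, 24, 10]
  queue [23, 33, 8] -> pop 23, enqueue [none], visited so far: [12, 3, 24, 10, 23]
  queue [33, 8] -> pop 33, enqueue [26, 39], visited so far: [12, 3, 24, 10, 23, 33]
  queue [8, 26, 39] -> pop 8, enqueue [none], visited so far: [12, 3, 24, 10, 23, 33, 8]
  queue [26, 39] -> pop 26, enqueue [none], visited so far: [12, 3, 24, 10, 23, 33, 8, 26]
  queue [39] -> pop 39, enqueue [none], visited so far: [12, 3, 24, 10, 23, 33, 8, 26, 39]
Result: [12, 3, 24, 10, 23, 33, 8, 26, 39]


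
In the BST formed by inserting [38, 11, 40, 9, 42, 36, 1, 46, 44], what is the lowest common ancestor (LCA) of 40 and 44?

Tree insertion order: [38, 11, 40, 9, 42, 36, 1, 46, 44]
Tree (level-order array): [38, 11, 40, 9, 36, None, 42, 1, None, None, None, None, 46, None, None, 44]
In a BST, the LCA of p=40, q=44 is the first node v on the
root-to-leaf path with p <= v <= q (go left if both < v, right if both > v).
Walk from root:
  at 38: both 40 and 44 > 38, go right
  at 40: 40 <= 40 <= 44, this is the LCA
LCA = 40


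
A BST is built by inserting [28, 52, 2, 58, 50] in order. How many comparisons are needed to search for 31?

Search path for 31: 28 -> 52 -> 50
Found: False
Comparisons: 3


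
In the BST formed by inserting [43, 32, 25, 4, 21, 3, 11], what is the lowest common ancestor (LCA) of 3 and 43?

Tree insertion order: [43, 32, 25, 4, 21, 3, 11]
Tree (level-order array): [43, 32, None, 25, None, 4, None, 3, 21, None, None, 11]
In a BST, the LCA of p=3, q=43 is the first node v on the
root-to-leaf path with p <= v <= q (go left if both < v, right if both > v).
Walk from root:
  at 43: 3 <= 43 <= 43, this is the LCA
LCA = 43


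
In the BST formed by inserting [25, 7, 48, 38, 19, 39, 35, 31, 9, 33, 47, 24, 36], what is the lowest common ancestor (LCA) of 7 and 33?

Tree insertion order: [25, 7, 48, 38, 19, 39, 35, 31, 9, 33, 47, 24, 36]
Tree (level-order array): [25, 7, 48, None, 19, 38, None, 9, 24, 35, 39, None, None, None, None, 31, 36, None, 47, None, 33]
In a BST, the LCA of p=7, q=33 is the first node v on the
root-to-leaf path with p <= v <= q (go left if both < v, right if both > v).
Walk from root:
  at 25: 7 <= 25 <= 33, this is the LCA
LCA = 25


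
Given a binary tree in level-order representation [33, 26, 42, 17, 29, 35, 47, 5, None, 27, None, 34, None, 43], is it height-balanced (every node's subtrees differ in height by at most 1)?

Tree (level-order array): [33, 26, 42, 17, 29, 35, 47, 5, None, 27, None, 34, None, 43]
Definition: a tree is height-balanced if, at every node, |h(left) - h(right)| <= 1 (empty subtree has height -1).
Bottom-up per-node check:
  node 5: h_left=-1, h_right=-1, diff=0 [OK], height=0
  node 17: h_left=0, h_right=-1, diff=1 [OK], height=1
  node 27: h_left=-1, h_right=-1, diff=0 [OK], height=0
  node 29: h_left=0, h_right=-1, diff=1 [OK], height=1
  node 26: h_left=1, h_right=1, diff=0 [OK], height=2
  node 34: h_left=-1, h_right=-1, diff=0 [OK], height=0
  node 35: h_left=0, h_right=-1, diff=1 [OK], height=1
  node 43: h_left=-1, h_right=-1, diff=0 [OK], height=0
  node 47: h_left=0, h_right=-1, diff=1 [OK], height=1
  node 42: h_left=1, h_right=1, diff=0 [OK], height=2
  node 33: h_left=2, h_right=2, diff=0 [OK], height=3
All nodes satisfy the balance condition.
Result: Balanced


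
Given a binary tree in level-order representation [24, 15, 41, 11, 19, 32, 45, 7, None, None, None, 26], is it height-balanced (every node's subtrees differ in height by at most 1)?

Tree (level-order array): [24, 15, 41, 11, 19, 32, 45, 7, None, None, None, 26]
Definition: a tree is height-balanced if, at every node, |h(left) - h(right)| <= 1 (empty subtree has height -1).
Bottom-up per-node check:
  node 7: h_left=-1, h_right=-1, diff=0 [OK], height=0
  node 11: h_left=0, h_right=-1, diff=1 [OK], height=1
  node 19: h_left=-1, h_right=-1, diff=0 [OK], height=0
  node 15: h_left=1, h_right=0, diff=1 [OK], height=2
  node 26: h_left=-1, h_right=-1, diff=0 [OK], height=0
  node 32: h_left=0, h_right=-1, diff=1 [OK], height=1
  node 45: h_left=-1, h_right=-1, diff=0 [OK], height=0
  node 41: h_left=1, h_right=0, diff=1 [OK], height=2
  node 24: h_left=2, h_right=2, diff=0 [OK], height=3
All nodes satisfy the balance condition.
Result: Balanced


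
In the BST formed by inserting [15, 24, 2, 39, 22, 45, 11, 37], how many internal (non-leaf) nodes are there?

Tree built from: [15, 24, 2, 39, 22, 45, 11, 37]
Tree (level-order array): [15, 2, 24, None, 11, 22, 39, None, None, None, None, 37, 45]
Rule: An internal node has at least one child.
Per-node child counts:
  node 15: 2 child(ren)
  node 2: 1 child(ren)
  node 11: 0 child(ren)
  node 24: 2 child(ren)
  node 22: 0 child(ren)
  node 39: 2 child(ren)
  node 37: 0 child(ren)
  node 45: 0 child(ren)
Matching nodes: [15, 2, 24, 39]
Count of internal (non-leaf) nodes: 4


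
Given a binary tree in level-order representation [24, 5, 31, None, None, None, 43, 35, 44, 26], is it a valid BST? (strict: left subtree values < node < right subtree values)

Level-order array: [24, 5, 31, None, None, None, 43, 35, 44, 26]
Validate using subtree bounds (lo, hi): at each node, require lo < value < hi,
then recurse left with hi=value and right with lo=value.
Preorder trace (stopping at first violation):
  at node 24 with bounds (-inf, +inf): OK
  at node 5 with bounds (-inf, 24): OK
  at node 31 with bounds (24, +inf): OK
  at node 43 with bounds (31, +inf): OK
  at node 35 with bounds (31, 43): OK
  at node 26 with bounds (31, 35): VIOLATION
Node 26 violates its bound: not (31 < 26 < 35).
Result: Not a valid BST


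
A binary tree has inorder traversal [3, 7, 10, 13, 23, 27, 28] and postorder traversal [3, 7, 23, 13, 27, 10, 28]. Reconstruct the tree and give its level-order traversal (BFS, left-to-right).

Inorder:   [3, 7, 10, 13, 23, 27, 28]
Postorder: [3, 7, 23, 13, 27, 10, 28]
Algorithm: postorder visits root last, so walk postorder right-to-left;
each value is the root of the current inorder slice — split it at that
value, recurse on the right subtree first, then the left.
Recursive splits:
  root=28; inorder splits into left=[3, 7, 10, 13, 23, 27], right=[]
  root=10; inorder splits into left=[3, 7], right=[13, 23, 27]
  root=27; inorder splits into left=[13, 23], right=[]
  root=13; inorder splits into left=[], right=[23]
  root=23; inorder splits into left=[], right=[]
  root=7; inorder splits into left=[3], right=[]
  root=3; inorder splits into left=[], right=[]
Reconstructed level-order: [28, 10, 7, 27, 3, 13, 23]


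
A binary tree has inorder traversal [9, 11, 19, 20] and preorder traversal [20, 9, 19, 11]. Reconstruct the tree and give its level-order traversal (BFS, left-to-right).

Inorder:  [9, 11, 19, 20]
Preorder: [20, 9, 19, 11]
Algorithm: preorder visits root first, so consume preorder in order;
for each root, split the current inorder slice at that value into
left-subtree inorder and right-subtree inorder, then recurse.
Recursive splits:
  root=20; inorder splits into left=[9, 11, 19], right=[]
  root=9; inorder splits into left=[], right=[11, 19]
  root=19; inorder splits into left=[11], right=[]
  root=11; inorder splits into left=[], right=[]
Reconstructed level-order: [20, 9, 19, 11]


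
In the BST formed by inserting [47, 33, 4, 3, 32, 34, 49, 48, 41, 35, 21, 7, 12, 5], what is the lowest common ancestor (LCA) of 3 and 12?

Tree insertion order: [47, 33, 4, 3, 32, 34, 49, 48, 41, 35, 21, 7, 12, 5]
Tree (level-order array): [47, 33, 49, 4, 34, 48, None, 3, 32, None, 41, None, None, None, None, 21, None, 35, None, 7, None, None, None, 5, 12]
In a BST, the LCA of p=3, q=12 is the first node v on the
root-to-leaf path with p <= v <= q (go left if both < v, right if both > v).
Walk from root:
  at 47: both 3 and 12 < 47, go left
  at 33: both 3 and 12 < 33, go left
  at 4: 3 <= 4 <= 12, this is the LCA
LCA = 4


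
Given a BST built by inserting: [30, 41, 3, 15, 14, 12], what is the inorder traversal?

Tree insertion order: [30, 41, 3, 15, 14, 12]
Tree (level-order array): [30, 3, 41, None, 15, None, None, 14, None, 12]
Inorder traversal: [3, 12, 14, 15, 30, 41]


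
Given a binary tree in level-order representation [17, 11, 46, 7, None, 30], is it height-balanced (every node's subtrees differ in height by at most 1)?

Tree (level-order array): [17, 11, 46, 7, None, 30]
Definition: a tree is height-balanced if, at every node, |h(left) - h(right)| <= 1 (empty subtree has height -1).
Bottom-up per-node check:
  node 7: h_left=-1, h_right=-1, diff=0 [OK], height=0
  node 11: h_left=0, h_right=-1, diff=1 [OK], height=1
  node 30: h_left=-1, h_right=-1, diff=0 [OK], height=0
  node 46: h_left=0, h_right=-1, diff=1 [OK], height=1
  node 17: h_left=1, h_right=1, diff=0 [OK], height=2
All nodes satisfy the balance condition.
Result: Balanced


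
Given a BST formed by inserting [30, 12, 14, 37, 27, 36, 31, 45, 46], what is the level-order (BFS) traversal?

Tree insertion order: [30, 12, 14, 37, 27, 36, 31, 45, 46]
Tree (level-order array): [30, 12, 37, None, 14, 36, 45, None, 27, 31, None, None, 46]
BFS from the root, enqueuing left then right child of each popped node:
  queue [30] -> pop 30, enqueue [12, 37], visited so far: [30]
  queue [12, 37] -> pop 12, enqueue [14], visited so far: [30, 12]
  queue [37, 14] -> pop 37, enqueue [36, 45], visited so far: [30, 12, 37]
  queue [14, 36, 45] -> pop 14, enqueue [27], visited so far: [30, 12, 37, 14]
  queue [36, 45, 27] -> pop 36, enqueue [31], visited so far: [30, 12, 37, 14, 36]
  queue [45, 27, 31] -> pop 45, enqueue [46], visited so far: [30, 12, 37, 14, 36, 45]
  queue [27, 31, 46] -> pop 27, enqueue [none], visited so far: [30, 12, 37, 14, 36, 45, 27]
  queue [31, 46] -> pop 31, enqueue [none], visited so far: [30, 12, 37, 14, 36, 45, 27, 31]
  queue [46] -> pop 46, enqueue [none], visited so far: [30, 12, 37, 14, 36, 45, 27, 31, 46]
Result: [30, 12, 37, 14, 36, 45, 27, 31, 46]


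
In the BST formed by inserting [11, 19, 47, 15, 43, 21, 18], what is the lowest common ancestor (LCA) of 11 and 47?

Tree insertion order: [11, 19, 47, 15, 43, 21, 18]
Tree (level-order array): [11, None, 19, 15, 47, None, 18, 43, None, None, None, 21]
In a BST, the LCA of p=11, q=47 is the first node v on the
root-to-leaf path with p <= v <= q (go left if both < v, right if both > v).
Walk from root:
  at 11: 11 <= 11 <= 47, this is the LCA
LCA = 11


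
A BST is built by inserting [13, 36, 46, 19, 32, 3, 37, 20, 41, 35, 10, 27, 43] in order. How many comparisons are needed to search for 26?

Search path for 26: 13 -> 36 -> 19 -> 32 -> 20 -> 27
Found: False
Comparisons: 6


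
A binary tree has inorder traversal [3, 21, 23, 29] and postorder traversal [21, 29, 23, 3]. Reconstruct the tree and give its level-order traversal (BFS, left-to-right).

Inorder:   [3, 21, 23, 29]
Postorder: [21, 29, 23, 3]
Algorithm: postorder visits root last, so walk postorder right-to-left;
each value is the root of the current inorder slice — split it at that
value, recurse on the right subtree first, then the left.
Recursive splits:
  root=3; inorder splits into left=[], right=[21, 23, 29]
  root=23; inorder splits into left=[21], right=[29]
  root=29; inorder splits into left=[], right=[]
  root=21; inorder splits into left=[], right=[]
Reconstructed level-order: [3, 23, 21, 29]


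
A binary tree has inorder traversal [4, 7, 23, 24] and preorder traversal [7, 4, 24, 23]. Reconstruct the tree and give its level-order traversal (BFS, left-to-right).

Inorder:  [4, 7, 23, 24]
Preorder: [7, 4, 24, 23]
Algorithm: preorder visits root first, so consume preorder in order;
for each root, split the current inorder slice at that value into
left-subtree inorder and right-subtree inorder, then recurse.
Recursive splits:
  root=7; inorder splits into left=[4], right=[23, 24]
  root=4; inorder splits into left=[], right=[]
  root=24; inorder splits into left=[23], right=[]
  root=23; inorder splits into left=[], right=[]
Reconstructed level-order: [7, 4, 24, 23]


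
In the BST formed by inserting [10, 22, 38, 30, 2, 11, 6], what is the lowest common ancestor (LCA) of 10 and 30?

Tree insertion order: [10, 22, 38, 30, 2, 11, 6]
Tree (level-order array): [10, 2, 22, None, 6, 11, 38, None, None, None, None, 30]
In a BST, the LCA of p=10, q=30 is the first node v on the
root-to-leaf path with p <= v <= q (go left if both < v, right if both > v).
Walk from root:
  at 10: 10 <= 10 <= 30, this is the LCA
LCA = 10


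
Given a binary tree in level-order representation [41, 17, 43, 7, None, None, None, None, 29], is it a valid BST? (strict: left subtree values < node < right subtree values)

Level-order array: [41, 17, 43, 7, None, None, None, None, 29]
Validate using subtree bounds (lo, hi): at each node, require lo < value < hi,
then recurse left with hi=value and right with lo=value.
Preorder trace (stopping at first violation):
  at node 41 with bounds (-inf, +inf): OK
  at node 17 with bounds (-inf, 41): OK
  at node 7 with bounds (-inf, 17): OK
  at node 29 with bounds (7, 17): VIOLATION
Node 29 violates its bound: not (7 < 29 < 17).
Result: Not a valid BST


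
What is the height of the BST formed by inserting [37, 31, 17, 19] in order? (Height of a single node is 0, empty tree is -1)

Insertion order: [37, 31, 17, 19]
Tree (level-order array): [37, 31, None, 17, None, None, 19]
Compute height bottom-up (empty subtree = -1):
  height(19) = 1 + max(-1, -1) = 0
  height(17) = 1 + max(-1, 0) = 1
  height(31) = 1 + max(1, -1) = 2
  height(37) = 1 + max(2, -1) = 3
Height = 3


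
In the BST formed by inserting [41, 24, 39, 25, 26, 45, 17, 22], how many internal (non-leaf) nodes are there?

Tree built from: [41, 24, 39, 25, 26, 45, 17, 22]
Tree (level-order array): [41, 24, 45, 17, 39, None, None, None, 22, 25, None, None, None, None, 26]
Rule: An internal node has at least one child.
Per-node child counts:
  node 41: 2 child(ren)
  node 24: 2 child(ren)
  node 17: 1 child(ren)
  node 22: 0 child(ren)
  node 39: 1 child(ren)
  node 25: 1 child(ren)
  node 26: 0 child(ren)
  node 45: 0 child(ren)
Matching nodes: [41, 24, 17, 39, 25]
Count of internal (non-leaf) nodes: 5


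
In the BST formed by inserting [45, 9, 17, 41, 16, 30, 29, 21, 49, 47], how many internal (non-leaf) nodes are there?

Tree built from: [45, 9, 17, 41, 16, 30, 29, 21, 49, 47]
Tree (level-order array): [45, 9, 49, None, 17, 47, None, 16, 41, None, None, None, None, 30, None, 29, None, 21]
Rule: An internal node has at least one child.
Per-node child counts:
  node 45: 2 child(ren)
  node 9: 1 child(ren)
  node 17: 2 child(ren)
  node 16: 0 child(ren)
  node 41: 1 child(ren)
  node 30: 1 child(ren)
  node 29: 1 child(ren)
  node 21: 0 child(ren)
  node 49: 1 child(ren)
  node 47: 0 child(ren)
Matching nodes: [45, 9, 17, 41, 30, 29, 49]
Count of internal (non-leaf) nodes: 7


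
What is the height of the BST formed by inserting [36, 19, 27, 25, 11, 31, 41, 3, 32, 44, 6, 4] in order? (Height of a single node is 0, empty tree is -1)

Insertion order: [36, 19, 27, 25, 11, 31, 41, 3, 32, 44, 6, 4]
Tree (level-order array): [36, 19, 41, 11, 27, None, 44, 3, None, 25, 31, None, None, None, 6, None, None, None, 32, 4]
Compute height bottom-up (empty subtree = -1):
  height(4) = 1 + max(-1, -1) = 0
  height(6) = 1 + max(0, -1) = 1
  height(3) = 1 + max(-1, 1) = 2
  height(11) = 1 + max(2, -1) = 3
  height(25) = 1 + max(-1, -1) = 0
  height(32) = 1 + max(-1, -1) = 0
  height(31) = 1 + max(-1, 0) = 1
  height(27) = 1 + max(0, 1) = 2
  height(19) = 1 + max(3, 2) = 4
  height(44) = 1 + max(-1, -1) = 0
  height(41) = 1 + max(-1, 0) = 1
  height(36) = 1 + max(4, 1) = 5
Height = 5


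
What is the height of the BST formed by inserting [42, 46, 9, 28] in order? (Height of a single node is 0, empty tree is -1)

Insertion order: [42, 46, 9, 28]
Tree (level-order array): [42, 9, 46, None, 28]
Compute height bottom-up (empty subtree = -1):
  height(28) = 1 + max(-1, -1) = 0
  height(9) = 1 + max(-1, 0) = 1
  height(46) = 1 + max(-1, -1) = 0
  height(42) = 1 + max(1, 0) = 2
Height = 2


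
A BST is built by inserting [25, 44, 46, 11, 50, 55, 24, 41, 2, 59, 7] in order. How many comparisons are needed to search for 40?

Search path for 40: 25 -> 44 -> 41
Found: False
Comparisons: 3


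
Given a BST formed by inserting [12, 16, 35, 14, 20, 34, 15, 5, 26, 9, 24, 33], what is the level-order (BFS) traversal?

Tree insertion order: [12, 16, 35, 14, 20, 34, 15, 5, 26, 9, 24, 33]
Tree (level-order array): [12, 5, 16, None, 9, 14, 35, None, None, None, 15, 20, None, None, None, None, 34, 26, None, 24, 33]
BFS from the root, enqueuing left then right child of each popped node:
  queue [12] -> pop 12, enqueue [5, 16], visited so far: [12]
  queue [5, 16] -> pop 5, enqueue [9], visited so far: [12, 5]
  queue [16, 9] -> pop 16, enqueue [14, 35], visited so far: [12, 5, 16]
  queue [9, 14, 35] -> pop 9, enqueue [none], visited so far: [12, 5, 16, 9]
  queue [14, 35] -> pop 14, enqueue [15], visited so far: [12, 5, 16, 9, 14]
  queue [35, 15] -> pop 35, enqueue [20], visited so far: [12, 5, 16, 9, 14, 35]
  queue [15, 20] -> pop 15, enqueue [none], visited so far: [12, 5, 16, 9, 14, 35, 15]
  queue [20] -> pop 20, enqueue [34], visited so far: [12, 5, 16, 9, 14, 35, 15, 20]
  queue [34] -> pop 34, enqueue [26], visited so far: [12, 5, 16, 9, 14, 35, 15, 20, 34]
  queue [26] -> pop 26, enqueue [24, 33], visited so far: [12, 5, 16, 9, 14, 35, 15, 20, 34, 26]
  queue [24, 33] -> pop 24, enqueue [none], visited so far: [12, 5, 16, 9, 14, 35, 15, 20, 34, 26, 24]
  queue [33] -> pop 33, enqueue [none], visited so far: [12, 5, 16, 9, 14, 35, 15, 20, 34, 26, 24, 33]
Result: [12, 5, 16, 9, 14, 35, 15, 20, 34, 26, 24, 33]


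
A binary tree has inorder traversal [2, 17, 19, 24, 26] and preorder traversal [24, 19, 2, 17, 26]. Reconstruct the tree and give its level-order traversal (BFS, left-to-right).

Inorder:  [2, 17, 19, 24, 26]
Preorder: [24, 19, 2, 17, 26]
Algorithm: preorder visits root first, so consume preorder in order;
for each root, split the current inorder slice at that value into
left-subtree inorder and right-subtree inorder, then recurse.
Recursive splits:
  root=24; inorder splits into left=[2, 17, 19], right=[26]
  root=19; inorder splits into left=[2, 17], right=[]
  root=2; inorder splits into left=[], right=[17]
  root=17; inorder splits into left=[], right=[]
  root=26; inorder splits into left=[], right=[]
Reconstructed level-order: [24, 19, 26, 2, 17]


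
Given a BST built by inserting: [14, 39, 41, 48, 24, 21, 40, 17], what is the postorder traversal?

Tree insertion order: [14, 39, 41, 48, 24, 21, 40, 17]
Tree (level-order array): [14, None, 39, 24, 41, 21, None, 40, 48, 17]
Postorder traversal: [17, 21, 24, 40, 48, 41, 39, 14]


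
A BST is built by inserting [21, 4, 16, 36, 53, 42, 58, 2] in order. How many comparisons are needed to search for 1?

Search path for 1: 21 -> 4 -> 2
Found: False
Comparisons: 3


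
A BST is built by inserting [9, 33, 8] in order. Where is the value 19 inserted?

Starting tree (level order): [9, 8, 33]
Insertion path: 9 -> 33
Result: insert 19 as left child of 33
Final tree (level order): [9, 8, 33, None, None, 19]


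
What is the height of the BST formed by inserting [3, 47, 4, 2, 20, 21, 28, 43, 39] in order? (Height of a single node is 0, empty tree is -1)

Insertion order: [3, 47, 4, 2, 20, 21, 28, 43, 39]
Tree (level-order array): [3, 2, 47, None, None, 4, None, None, 20, None, 21, None, 28, None, 43, 39]
Compute height bottom-up (empty subtree = -1):
  height(2) = 1 + max(-1, -1) = 0
  height(39) = 1 + max(-1, -1) = 0
  height(43) = 1 + max(0, -1) = 1
  height(28) = 1 + max(-1, 1) = 2
  height(21) = 1 + max(-1, 2) = 3
  height(20) = 1 + max(-1, 3) = 4
  height(4) = 1 + max(-1, 4) = 5
  height(47) = 1 + max(5, -1) = 6
  height(3) = 1 + max(0, 6) = 7
Height = 7


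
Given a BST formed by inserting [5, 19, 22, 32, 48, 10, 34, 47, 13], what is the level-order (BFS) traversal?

Tree insertion order: [5, 19, 22, 32, 48, 10, 34, 47, 13]
Tree (level-order array): [5, None, 19, 10, 22, None, 13, None, 32, None, None, None, 48, 34, None, None, 47]
BFS from the root, enqueuing left then right child of each popped node:
  queue [5] -> pop 5, enqueue [19], visited so far: [5]
  queue [19] -> pop 19, enqueue [10, 22], visited so far: [5, 19]
  queue [10, 22] -> pop 10, enqueue [13], visited so far: [5, 19, 10]
  queue [22, 13] -> pop 22, enqueue [32], visited so far: [5, 19, 10, 22]
  queue [13, 32] -> pop 13, enqueue [none], visited so far: [5, 19, 10, 22, 13]
  queue [32] -> pop 32, enqueue [48], visited so far: [5, 19, 10, 22, 13, 32]
  queue [48] -> pop 48, enqueue [34], visited so far: [5, 19, 10, 22, 13, 32, 48]
  queue [34] -> pop 34, enqueue [47], visited so far: [5, 19, 10, 22, 13, 32, 48, 34]
  queue [47] -> pop 47, enqueue [none], visited so far: [5, 19, 10, 22, 13, 32, 48, 34, 47]
Result: [5, 19, 10, 22, 13, 32, 48, 34, 47]


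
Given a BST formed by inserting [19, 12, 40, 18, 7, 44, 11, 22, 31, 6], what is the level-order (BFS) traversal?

Tree insertion order: [19, 12, 40, 18, 7, 44, 11, 22, 31, 6]
Tree (level-order array): [19, 12, 40, 7, 18, 22, 44, 6, 11, None, None, None, 31]
BFS from the root, enqueuing left then right child of each popped node:
  queue [19] -> pop 19, enqueue [12, 40], visited so far: [19]
  queue [12, 40] -> pop 12, enqueue [7, 18], visited so far: [19, 12]
  queue [40, 7, 18] -> pop 40, enqueue [22, 44], visited so far: [19, 12, 40]
  queue [7, 18, 22, 44] -> pop 7, enqueue [6, 11], visited so far: [19, 12, 40, 7]
  queue [18, 22, 44, 6, 11] -> pop 18, enqueue [none], visited so far: [19, 12, 40, 7, 18]
  queue [22, 44, 6, 11] -> pop 22, enqueue [31], visited so far: [19, 12, 40, 7, 18, 22]
  queue [44, 6, 11, 31] -> pop 44, enqueue [none], visited so far: [19, 12, 40, 7, 18, 22, 44]
  queue [6, 11, 31] -> pop 6, enqueue [none], visited so far: [19, 12, 40, 7, 18, 22, 44, 6]
  queue [11, 31] -> pop 11, enqueue [none], visited so far: [19, 12, 40, 7, 18, 22, 44, 6, 11]
  queue [31] -> pop 31, enqueue [none], visited so far: [19, 12, 40, 7, 18, 22, 44, 6, 11, 31]
Result: [19, 12, 40, 7, 18, 22, 44, 6, 11, 31]


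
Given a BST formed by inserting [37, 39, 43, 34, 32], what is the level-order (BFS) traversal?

Tree insertion order: [37, 39, 43, 34, 32]
Tree (level-order array): [37, 34, 39, 32, None, None, 43]
BFS from the root, enqueuing left then right child of each popped node:
  queue [37] -> pop 37, enqueue [34, 39], visited so far: [37]
  queue [34, 39] -> pop 34, enqueue [32], visited so far: [37, 34]
  queue [39, 32] -> pop 39, enqueue [43], visited so far: [37, 34, 39]
  queue [32, 43] -> pop 32, enqueue [none], visited so far: [37, 34, 39, 32]
  queue [43] -> pop 43, enqueue [none], visited so far: [37, 34, 39, 32, 43]
Result: [37, 34, 39, 32, 43]
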